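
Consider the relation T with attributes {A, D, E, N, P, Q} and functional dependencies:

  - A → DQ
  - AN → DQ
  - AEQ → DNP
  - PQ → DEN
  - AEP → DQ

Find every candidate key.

{A, E}; {A, P}

Attribute A never appears on the right-hand side of any dependency, so A must belong to every candidate key.
{A}⁺ = {A, D, Q}, which is not all of the schema, so we must add further attributes.
{A, E}⁺: A→DQ adds D, Q; AEQ→DNP adds N, P → {A, D, E, N, P, Q}. Minimal: {E}⁺ = {E}; {A}⁺ = {A, D, Q} — none reach the full schema.
{A, P}⁺: A→DQ adds D, Q; PQ→DEN adds E, N → {A, D, E, N, P, Q}. Minimal: {P}⁺ = {P}; {A}⁺ = {A, D, Q} — none reach the full schema.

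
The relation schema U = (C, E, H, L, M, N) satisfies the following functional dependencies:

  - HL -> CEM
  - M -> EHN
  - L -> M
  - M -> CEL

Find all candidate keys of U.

(L); (M)

{L}⁺: L→M adds M; M→CEL adds C, E; M→EHN adds H, N → {C, E, H, L, M, N}.
{M}⁺: M→EHN adds E, H, N; M→CEL adds C, L → {C, E, H, L, M, N}.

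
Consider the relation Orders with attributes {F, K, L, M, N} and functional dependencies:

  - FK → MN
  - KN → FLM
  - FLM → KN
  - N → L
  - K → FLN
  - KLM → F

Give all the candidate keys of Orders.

{K}, {F, L, M}, {F, M, N}

{K}⁺: K→FLN adds F, L, N; FK→MN adds M → {F, K, L, M, N}.
{F, L, M}⁺: FLM→KN adds K, N → {F, K, L, M, N}. Minimal: {L, M}⁺ = {L, M}; {F, M}⁺ = {F, M}; {F, L}⁺ = {F, L} — none reach the full schema.
{F, M, N}⁺: N→L adds L; FLM→KN adds K → {F, K, L, M, N}. Minimal: {M, N}⁺ = {L, M, N}; {F, N}⁺ = {F, L, N}; {F, M}⁺ = {F, M} — none reach the full schema.
Any other superkey contains one of these as a subset, so there are no further candidate keys.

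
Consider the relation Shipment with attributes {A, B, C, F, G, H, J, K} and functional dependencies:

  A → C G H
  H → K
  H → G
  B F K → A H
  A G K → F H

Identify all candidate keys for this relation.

Attributes B, J never appear on any right-hand side, so every candidate key must contain {B, J}.
{B, J}⁺ = {B, J}, which is not all of the schema, so we must add further attributes.
{A, B, J}⁺: A→CGH adds C, G, H; H→K adds K; AGK→FH adds F → {A, B, C, F, G, H, J, K}.
{B, F, H, J}⁺: H→K adds K; H→G adds G; BFK→AH adds A; A→CGH adds C → {A, B, C, F, G, H, J, K}.
{B, F, J, K}⁺: BFK→AH adds A, H; A→CGH adds C, G → {A, B, C, F, G, H, J, K}.

{A, B, J}, {B, F, H, J}, {B, F, J, K}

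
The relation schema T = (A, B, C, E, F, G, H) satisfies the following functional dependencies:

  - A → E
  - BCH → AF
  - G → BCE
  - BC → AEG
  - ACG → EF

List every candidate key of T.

{G, H}⁺: G→BCE adds B, C, E; BC→AEG adds A; ACG→EF adds F → {A, B, C, E, F, G, H}. Minimal: {H}⁺ = {H}; {G}⁺ = {A, B, C, E, F, G} — none reach the full schema.
{B, C, H}⁺: BCH→AF adds A, F; BC→AEG adds E, G → {A, B, C, E, F, G, H}. Minimal: {C, H}⁺ = {C, H}; {B, H}⁺ = {B, H}; {B, C}⁺ = {A, B, C, E, F, G} — none reach the full schema.
Any other superkey contains one of these as a subset, so there are no further candidate keys.

{G, H}, {B, C, H}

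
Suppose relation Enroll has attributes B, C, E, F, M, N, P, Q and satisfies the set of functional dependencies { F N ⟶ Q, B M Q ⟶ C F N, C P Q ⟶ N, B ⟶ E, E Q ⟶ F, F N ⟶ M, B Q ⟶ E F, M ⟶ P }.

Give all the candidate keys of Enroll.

{B, F, N}⁺: FN→Q adds Q; B→E adds E; FN→M adds M; M→P adds P; BMQ→CFN adds C → {B, C, E, F, M, N, P, Q}. Minimal: {F, N}⁺ = {F, M, N, P, Q}; {B, N}⁺ = {B, E, N}; {B, F}⁺ = {B, E, F} — none reach the full schema.
{B, M, Q}⁺: BMQ→CFN adds C, F, N; B→E adds E; M→P adds P → {B, C, E, F, M, N, P, Q}. Minimal: {M, Q}⁺ = {M, P, Q}; {B, Q}⁺ = {B, E, F, Q}; {B, M}⁺ = {B, E, M, P} — none reach the full schema.
{B, N, Q}⁺: B→E adds E; EQ→F adds F; FN→M adds M; M→P adds P; BMQ→CFN adds C → {B, C, E, F, M, N, P, Q}. Minimal: {N, Q}⁺ = {N, Q}; {B, Q}⁺ = {B, E, F, Q}; {B, N}⁺ = {B, E, N} — none reach the full schema.
{B, C, P, Q}⁺: CPQ→N adds N; B→E adds E; EQ→F adds F; FN→M adds M → {B, C, E, F, M, N, P, Q}. Minimal: {C, P, Q}⁺ = {C, N, P, Q}; {B, P, Q}⁺ = {B, E, F, P, Q}; {B, C, Q}⁺ = {B, C, E, F, Q}; … — none reach the full schema.
Any other superkey contains one of these as a subset, so there are no further candidate keys.

(B, F, N); (B, M, Q); (B, N, Q); (B, C, P, Q)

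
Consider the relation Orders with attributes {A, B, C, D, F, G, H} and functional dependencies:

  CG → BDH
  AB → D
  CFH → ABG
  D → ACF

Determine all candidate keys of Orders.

{C, G}⁺: CG→BDH adds B, D, H; D→ACF adds A, F → {A, B, C, D, F, G, H}. Minimal: {G}⁺ = {G}; {C}⁺ = {C} — none reach the full schema.
{D, G}⁺: D→ACF adds A, C, F; CG→BDH adds B, H → {A, B, C, D, F, G, H}. Minimal: {G}⁺ = {G}; {D}⁺ = {A, C, D, F} — none reach the full schema.
{D, H}⁺: D→ACF adds A, C, F; CFH→ABG adds B, G → {A, B, C, D, F, G, H}. Minimal: {H}⁺ = {H}; {D}⁺ = {A, C, D, F} — none reach the full schema.
{A, B, G}⁺: AB→D adds D; D→ACF adds C, F; CG→BDH adds H → {A, B, C, D, F, G, H}. Minimal: {B, G}⁺ = {B, G}; {A, G}⁺ = {A, G}; {A, B}⁺ = {A, B, C, D, F} — none reach the full schema.
{A, B, H}⁺: AB→D adds D; D→ACF adds C, F; CFH→ABG adds G → {A, B, C, D, F, G, H}. Minimal: {B, H}⁺ = {B, H}; {A, H}⁺ = {A, H}; {A, B}⁺ = {A, B, C, D, F} — none reach the full schema.
{C, F, H}⁺: CFH→ABG adds A, B, G; CG→BDH adds D → {A, B, C, D, F, G, H}. Minimal: {F, H}⁺ = {F, H}; {C, H}⁺ = {C, H}; {C, F}⁺ = {C, F} — none reach the full schema.

{C, G}, {D, G}, {D, H}, {A, B, G}, {A, B, H}, {C, F, H}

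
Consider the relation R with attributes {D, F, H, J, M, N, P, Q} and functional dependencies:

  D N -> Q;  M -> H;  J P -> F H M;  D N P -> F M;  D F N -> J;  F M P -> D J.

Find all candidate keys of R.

{D, N, P}, {J, N, P}, {F, M, N, P}

Attributes N, P never appear on any right-hand side, so every candidate key must contain {N, P}.
{N, P}⁺ = {N, P}, which is not all of the schema, so we must add further attributes.
{D, N, P}⁺: DN→Q adds Q; DNP→FM adds F, M; DFN→J adds J; M→H adds H → {D, F, H, J, M, N, P, Q}. Minimal: {N, P}⁺ = {N, P}; {D, P}⁺ = {D, P}; {D, N}⁺ = {D, N, Q} — none reach the full schema.
{J, N, P}⁺: JP→FHM adds F, H, M; FMP→DJ adds D; DN→Q adds Q → {D, F, H, J, M, N, P, Q}. Minimal: {N, P}⁺ = {N, P}; {J, P}⁺ = {D, F, H, J, M, P}; {J, N}⁺ = {J, N} — none reach the full schema.
{F, M, N, P}⁺: M→H adds H; FMP→DJ adds D, J; DN→Q adds Q → {D, F, H, J, M, N, P, Q}. Minimal: {M, N, P}⁺ = {H, M, N, P}; {F, N, P}⁺ = {F, N, P}; {F, M, P}⁺ = {D, F, H, J, M, P}; … — none reach the full schema.
Any other superkey contains one of these as a subset, so there are no further candidate keys.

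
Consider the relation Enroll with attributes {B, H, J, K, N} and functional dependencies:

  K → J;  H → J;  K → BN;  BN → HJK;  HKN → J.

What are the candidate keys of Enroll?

{K}⁺: K→J adds J; K→BN adds B, N; BN→HJK adds H → {B, H, J, K, N}.
{B, N}⁺: BN→HJK adds H, J, K → {B, H, J, K, N}. Minimal: {N}⁺ = {N}; {B}⁺ = {B} — none reach the full schema.
Any other superkey contains one of these as a subset, so there are no further candidate keys.

K, BN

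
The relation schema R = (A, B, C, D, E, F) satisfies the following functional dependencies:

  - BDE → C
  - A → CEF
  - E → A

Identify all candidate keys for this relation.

Attributes B, D never appear on any right-hand side, so every candidate key must contain {B, D}.
{B, D}⁺ = {B, D}, which is not all of the schema, so we must add further attributes.
{A, B, D}⁺: A→CEF adds C, E, F → {A, B, C, D, E, F}. Minimal: {B, D}⁺ = {B, D}; {A, D}⁺ = {A, C, D, E, F}; {A, B}⁺ = {A, B, C, E, F} — none reach the full schema.
{B, D, E}⁺: BDE→C adds C; E→A adds A; A→CEF adds F → {A, B, C, D, E, F}. Minimal: {D, E}⁺ = {A, C, D, E, F}; {B, E}⁺ = {A, B, C, E, F}; {B, D}⁺ = {B, D} — none reach the full schema.

{A, B, D}, {B, D, E}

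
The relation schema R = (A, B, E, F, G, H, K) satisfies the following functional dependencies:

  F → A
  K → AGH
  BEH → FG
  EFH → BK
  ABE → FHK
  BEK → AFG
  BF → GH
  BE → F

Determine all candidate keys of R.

Attribute E never appears on the right-hand side of any dependency, so E must belong to every candidate key.
{E}⁺ = {E}, which is not all of the schema, so we must add further attributes.
{B, E}⁺: BE→F adds F; F→A adds A; ABE→FHK adds H, K; BEK→AFG adds G → {A, B, E, F, G, H, K}. Minimal: {E}⁺ = {E}; {B}⁺ = {B} — none reach the full schema.
{E, F, H}⁺: F→A adds A; EFH→BK adds B, K; BEK→AFG adds G → {A, B, E, F, G, H, K}. Minimal: {F, H}⁺ = {A, F, H}; {E, H}⁺ = {E, H}; {E, F}⁺ = {A, E, F} — none reach the full schema.
{E, F, K}⁺: F→A adds A; K→AGH adds G, H; EFH→BK adds B → {A, B, E, F, G, H, K}. Minimal: {F, K}⁺ = {A, F, G, H, K}; {E, K}⁺ = {A, E, G, H, K}; {E, F}⁺ = {A, E, F} — none reach the full schema.

(B, E); (E, F, H); (E, F, K)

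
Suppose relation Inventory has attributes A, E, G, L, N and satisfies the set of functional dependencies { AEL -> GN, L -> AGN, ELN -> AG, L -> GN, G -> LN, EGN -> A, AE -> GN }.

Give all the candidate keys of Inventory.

Attribute E never appears on the right-hand side of any dependency, so E must belong to every candidate key.
{E}⁺ = {E}, which is not all of the schema, so we must add further attributes.
{A, E}⁺: AE→GN adds G, N; G→LN adds L → {A, E, G, L, N}. Minimal: {E}⁺ = {E}; {A}⁺ = {A} — none reach the full schema.
{E, G}⁺: G→LN adds L, N; EGN→A adds A → {A, E, G, L, N}. Minimal: {G}⁺ = {A, G, L, N}; {E}⁺ = {E} — none reach the full schema.
{E, L}⁺: L→AGN adds A, G, N → {A, E, G, L, N}. Minimal: {L}⁺ = {A, G, L, N}; {E}⁺ = {E} — none reach the full schema.
Any other superkey contains one of these as a subset, so there are no further candidate keys.

(A, E); (E, G); (E, L)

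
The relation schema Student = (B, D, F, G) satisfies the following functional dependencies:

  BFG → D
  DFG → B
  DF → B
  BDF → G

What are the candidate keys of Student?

{D, F}, {B, F, G}

Attribute F never appears on the right-hand side of any dependency, so F must belong to every candidate key.
{F}⁺ = {F}, which is not all of the schema, so we must add further attributes.
{D, F}⁺: DF→B adds B; BDF→G adds G → {B, D, F, G}.
{B, F, G}⁺: BFG→D adds D → {B, D, F, G}.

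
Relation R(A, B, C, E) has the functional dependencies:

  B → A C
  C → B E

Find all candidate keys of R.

{B}, {C}

{B}⁺: B→AC adds A, C; C→BE adds E → {A, B, C, E}.
{C}⁺: C→BE adds B, E; B→AC adds A → {A, B, C, E}.
Any other superkey contains one of these as a subset, so there are no further candidate keys.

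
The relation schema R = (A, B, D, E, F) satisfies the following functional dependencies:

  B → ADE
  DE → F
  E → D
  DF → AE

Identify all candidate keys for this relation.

{B}⁺: B→ADE adds A, D, E; DE→F adds F → {A, B, D, E, F}.

{B}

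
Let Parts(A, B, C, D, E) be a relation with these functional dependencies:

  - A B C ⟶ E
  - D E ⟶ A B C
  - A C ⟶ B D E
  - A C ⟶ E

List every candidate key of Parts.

{A, C}, {D, E}

{A, C}⁺: AC→BDE adds B, D, E → {A, B, C, D, E}. Minimal: {C}⁺ = {C}; {A}⁺ = {A} — none reach the full schema.
{D, E}⁺: DE→ABC adds A, B, C → {A, B, C, D, E}. Minimal: {E}⁺ = {E}; {D}⁺ = {D} — none reach the full schema.
Any other superkey contains one of these as a subset, so there are no further candidate keys.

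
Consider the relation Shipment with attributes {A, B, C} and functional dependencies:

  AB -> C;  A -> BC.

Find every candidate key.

Attribute A never appears on the right-hand side of any dependency, so A must belong to every candidate key.
{A}⁺ = {A, B, C}, which is all of the schema, so {A} is the only candidate key.

(A)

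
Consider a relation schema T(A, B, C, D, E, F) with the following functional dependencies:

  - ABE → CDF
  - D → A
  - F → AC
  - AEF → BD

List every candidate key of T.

{E, F}, {A, B, E}, {B, D, E}

{E, F}⁺: F→AC adds A, C; AEF→BD adds B, D → {A, B, C, D, E, F}. Minimal: {F}⁺ = {A, C, F}; {E}⁺ = {E} — none reach the full schema.
{A, B, E}⁺: ABE→CDF adds C, D, F → {A, B, C, D, E, F}. Minimal: {B, E}⁺ = {B, E}; {A, E}⁺ = {A, E}; {A, B}⁺ = {A, B} — none reach the full schema.
{B, D, E}⁺: D→A adds A; ABE→CDF adds C, F → {A, B, C, D, E, F}. Minimal: {D, E}⁺ = {A, D, E}; {B, E}⁺ = {B, E}; {B, D}⁺ = {A, B, D} — none reach the full schema.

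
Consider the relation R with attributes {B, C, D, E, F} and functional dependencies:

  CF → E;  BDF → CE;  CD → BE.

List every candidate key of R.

(B, D, F), (C, D, F)

Attributes D, F never appear on any right-hand side, so every candidate key must contain {D, F}.
{D, F}⁺ = {D, F}, which is not all of the schema, so we must add further attributes.
{B, D, F}⁺: BDF→CE adds C, E → {B, C, D, E, F}. Minimal: {D, F}⁺ = {D, F}; {B, F}⁺ = {B, F}; {B, D}⁺ = {B, D} — none reach the full schema.
{C, D, F}⁺: CF→E adds E; CD→BE adds B → {B, C, D, E, F}. Minimal: {D, F}⁺ = {D, F}; {C, F}⁺ = {C, E, F}; {C, D}⁺ = {B, C, D, E} — none reach the full schema.
Any other superkey contains one of these as a subset, so there are no further candidate keys.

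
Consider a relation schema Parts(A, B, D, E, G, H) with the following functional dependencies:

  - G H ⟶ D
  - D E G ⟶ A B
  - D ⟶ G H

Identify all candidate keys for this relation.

{D, E}; {E, G, H}

Attribute E never appears on the right-hand side of any dependency, so E must belong to every candidate key.
{E}⁺ = {E}, which is not all of the schema, so we must add further attributes.
{D, E}⁺: D→GH adds G, H; DEG→AB adds A, B → {A, B, D, E, G, H}. Minimal: {E}⁺ = {E}; {D}⁺ = {D, G, H} — none reach the full schema.
{E, G, H}⁺: GH→D adds D; DEG→AB adds A, B → {A, B, D, E, G, H}. Minimal: {G, H}⁺ = {D, G, H}; {E, H}⁺ = {E, H}; {E, G}⁺ = {E, G} — none reach the full schema.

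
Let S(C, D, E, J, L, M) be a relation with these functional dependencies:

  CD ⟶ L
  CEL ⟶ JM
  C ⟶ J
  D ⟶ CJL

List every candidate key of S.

(D, E)

Attributes D, E never appear on any right-hand side, so every candidate key must contain {D, E}.
{D, E}⁺ = {C, D, E, J, L, M}, which is all of the schema, so {D, E} is the only candidate key.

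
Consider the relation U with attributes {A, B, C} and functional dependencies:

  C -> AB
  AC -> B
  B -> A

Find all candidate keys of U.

Attribute C never appears on the right-hand side of any dependency, so C must belong to every candidate key.
{C}⁺ = {A, B, C}, which is all of the schema, so {C} is the only candidate key.

{C}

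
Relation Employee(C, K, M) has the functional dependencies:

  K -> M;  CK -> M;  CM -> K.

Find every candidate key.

Attribute C never appears on the right-hand side of any dependency, so C must belong to every candidate key.
{C}⁺ = {C}, which is not all of the schema, so we must add further attributes.
{C, K}⁺: K→M adds M → {C, K, M}.
{C, M}⁺: CM→K adds K → {C, K, M}.

CK, CM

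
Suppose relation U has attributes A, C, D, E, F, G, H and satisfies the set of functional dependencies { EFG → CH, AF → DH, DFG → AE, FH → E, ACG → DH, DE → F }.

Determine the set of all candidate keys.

Attribute G never appears on the right-hand side of any dependency, so G must belong to every candidate key.
{G}⁺ = {G}, which is not all of the schema, so we must add further attributes.
{A, F, G}⁺: AF→DH adds D, H; DFG→AE adds E; EFG→CH adds C → {A, C, D, E, F, G, H}.
{D, E, G}⁺: DE→F adds F; EFG→CH adds C, H; DFG→AE adds A → {A, C, D, E, F, G, H}.
{D, F, G}⁺: DFG→AE adds A, E; EFG→CH adds C, H → {A, C, D, E, F, G, H}.
{A, C, E, G}⁺: ACG→DH adds D, H; DE→F adds F → {A, C, D, E, F, G, H}.

(A, F, G), (D, E, G), (D, F, G), (A, C, E, G)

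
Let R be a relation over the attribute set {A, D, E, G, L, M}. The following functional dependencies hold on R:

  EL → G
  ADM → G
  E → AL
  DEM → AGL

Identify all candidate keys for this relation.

Attributes D, E, M never appear on any right-hand side, so every candidate key must contain {D, E, M}.
{D, E, M}⁺ = {A, D, E, G, L, M}, which is all of the schema, so {D, E, M} is the only candidate key.

(D, E, M)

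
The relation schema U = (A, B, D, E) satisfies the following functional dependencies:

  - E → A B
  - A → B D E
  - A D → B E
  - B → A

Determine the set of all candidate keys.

{A}⁺: A→BDE adds B, D, E → {A, B, D, E}.
{B}⁺: B→A adds A; A→BDE adds D, E → {A, B, D, E}.
{E}⁺: E→AB adds A, B; A→BDE adds D → {A, B, D, E}.

(A); (B); (E)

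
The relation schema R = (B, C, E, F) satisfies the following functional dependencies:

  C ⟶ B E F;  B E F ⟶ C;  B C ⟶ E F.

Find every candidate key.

{C}, {B, E, F}

{C}⁺: C→BEF adds B, E, F → {B, C, E, F}.
{B, E, F}⁺: BEF→C adds C → {B, C, E, F}.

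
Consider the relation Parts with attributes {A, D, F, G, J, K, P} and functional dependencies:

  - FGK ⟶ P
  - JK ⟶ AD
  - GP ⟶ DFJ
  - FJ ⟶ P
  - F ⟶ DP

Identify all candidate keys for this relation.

{F, G, K}; {G, K, P}

Attributes G, K never appear on any right-hand side, so every candidate key must contain {G, K}.
{G, K}⁺ = {G, K}, which is not all of the schema, so we must add further attributes.
{F, G, K}⁺: FGK→P adds P; GP→DFJ adds D, J; JK→AD adds A → {A, D, F, G, J, K, P}.
{G, K, P}⁺: GP→DFJ adds D, F, J; JK→AD adds A → {A, D, F, G, J, K, P}.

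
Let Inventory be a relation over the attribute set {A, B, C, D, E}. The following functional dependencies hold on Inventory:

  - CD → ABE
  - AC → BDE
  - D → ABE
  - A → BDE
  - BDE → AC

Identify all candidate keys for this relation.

{A}⁺: A→BDE adds B, D, E; BDE→AC adds C → {A, B, C, D, E}.
{D}⁺: D→ABE adds A, B, E; BDE→AC adds C → {A, B, C, D, E}.

(A); (D)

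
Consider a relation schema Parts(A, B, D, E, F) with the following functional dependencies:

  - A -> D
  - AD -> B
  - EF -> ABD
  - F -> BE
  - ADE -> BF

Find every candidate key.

{F}⁺: F→BE adds B, E; EF→ABD adds A, D → {A, B, D, E, F}.
{A, E}⁺: A→D adds D; AD→B adds B; ADE→BF adds F → {A, B, D, E, F}. Minimal: {E}⁺ = {E}; {A}⁺ = {A, B, D} — none reach the full schema.

F, AE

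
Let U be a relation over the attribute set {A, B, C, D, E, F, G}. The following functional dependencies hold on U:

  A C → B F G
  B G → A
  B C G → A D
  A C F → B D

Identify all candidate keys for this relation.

ACE, BCEG

{A, C, E}⁺: AC→BFG adds B, F, G; BCG→AD adds D → {A, B, C, D, E, F, G}. Minimal: {C, E}⁺ = {C, E}; {A, E}⁺ = {A, E}; {A, C}⁺ = {A, B, C, D, F, G} — none reach the full schema.
{B, C, E, G}⁺: BG→A adds A; BCG→AD adds D; AC→BFG adds F → {A, B, C, D, E, F, G}. Minimal: {C, E, G}⁺ = {C, E, G}; {B, E, G}⁺ = {A, B, E, G}; {B, C, G}⁺ = {A, B, C, D, F, G}; … — none reach the full schema.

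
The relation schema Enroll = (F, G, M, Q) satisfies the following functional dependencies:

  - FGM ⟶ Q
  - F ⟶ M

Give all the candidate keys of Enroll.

Attributes F, G never appear on any right-hand side, so every candidate key must contain {F, G}.
{F, G}⁺ = {F, G, M, Q}, which is all of the schema, so {F, G} is the only candidate key.

FG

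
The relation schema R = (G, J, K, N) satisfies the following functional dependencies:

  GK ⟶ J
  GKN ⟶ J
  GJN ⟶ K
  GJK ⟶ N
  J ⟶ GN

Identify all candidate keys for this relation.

{J}⁺: J→GN adds G, N; GJN→K adds K → {G, J, K, N}.
{G, K}⁺: GK→J adds J; GJK→N adds N → {G, J, K, N}. Minimal: {K}⁺ = {K}; {G}⁺ = {G} — none reach the full schema.
Any other superkey contains one of these as a subset, so there are no further candidate keys.

J, GK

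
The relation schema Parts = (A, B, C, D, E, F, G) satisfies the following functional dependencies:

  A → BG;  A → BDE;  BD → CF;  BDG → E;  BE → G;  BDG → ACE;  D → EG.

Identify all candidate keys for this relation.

{A}⁺: A→BG adds B, G; A→BDE adds D, E; BD→CF adds C, F → {A, B, C, D, E, F, G}.
{B, D}⁺: BD→CF adds C, F; D→EG adds E, G; BDG→ACE adds A → {A, B, C, D, E, F, G}. Minimal: {D}⁺ = {D, E, G}; {B}⁺ = {B} — none reach the full schema.
Any other superkey contains one of these as a subset, so there are no further candidate keys.

{A}, {B, D}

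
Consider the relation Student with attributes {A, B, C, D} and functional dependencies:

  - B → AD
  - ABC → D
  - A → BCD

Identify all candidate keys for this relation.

{A}, {B}

{A}⁺: A→BCD adds B, C, D → {A, B, C, D}.
{B}⁺: B→AD adds A, D; A→BCD adds C → {A, B, C, D}.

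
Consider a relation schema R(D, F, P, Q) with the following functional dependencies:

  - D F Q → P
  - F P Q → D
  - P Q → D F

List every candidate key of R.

PQ, DFQ

Attribute Q never appears on the right-hand side of any dependency, so Q must belong to every candidate key.
{Q}⁺ = {Q}, which is not all of the schema, so we must add further attributes.
{P, Q}⁺: PQ→DF adds D, F → {D, F, P, Q}. Minimal: {Q}⁺ = {Q}; {P}⁺ = {P} — none reach the full schema.
{D, F, Q}⁺: DFQ→P adds P → {D, F, P, Q}. Minimal: {F, Q}⁺ = {F, Q}; {D, Q}⁺ = {D, Q}; {D, F}⁺ = {D, F} — none reach the full schema.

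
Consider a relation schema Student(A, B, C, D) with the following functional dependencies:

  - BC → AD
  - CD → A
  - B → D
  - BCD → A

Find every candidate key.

{B, C}

Attributes B, C never appear on any right-hand side, so every candidate key must contain {B, C}.
{B, C}⁺ = {A, B, C, D}, which is all of the schema, so {B, C} is the only candidate key.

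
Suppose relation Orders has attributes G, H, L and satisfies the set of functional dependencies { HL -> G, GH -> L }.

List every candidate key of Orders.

Attribute H never appears on the right-hand side of any dependency, so H must belong to every candidate key.
{H}⁺ = {H}, which is not all of the schema, so we must add further attributes.
{G, H}⁺: GH→L adds L → {G, H, L}.
{H, L}⁺: HL→G adds G → {G, H, L}.
Any other superkey contains one of these as a subset, so there are no further candidate keys.

{G, H}, {H, L}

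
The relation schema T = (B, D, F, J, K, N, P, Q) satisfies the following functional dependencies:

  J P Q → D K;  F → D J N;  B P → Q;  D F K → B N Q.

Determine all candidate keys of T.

Attributes F, P never appear on any right-hand side, so every candidate key must contain {F, P}.
{F, P}⁺ = {D, F, J, N, P}, which is not all of the schema, so we must add further attributes.
{B, F, P}⁺: F→DJN adds D, J, N; BP→Q adds Q; JPQ→DK adds K → {B, D, F, J, K, N, P, Q}. Minimal: {F, P}⁺ = {D, F, J, N, P}; {B, P}⁺ = {B, P, Q}; {B, F}⁺ = {B, D, F, J, N} — none reach the full schema.
{F, K, P}⁺: F→DJN adds D, J, N; DFK→BNQ adds B, Q → {B, D, F, J, K, N, P, Q}. Minimal: {K, P}⁺ = {K, P}; {F, P}⁺ = {D, F, J, N, P}; {F, K}⁺ = {B, D, F, J, K, N, Q} — none reach the full schema.
{F, P, Q}⁺: F→DJN adds D, J, N; JPQ→DK adds K; DFK→BNQ adds B → {B, D, F, J, K, N, P, Q}. Minimal: {P, Q}⁺ = {P, Q}; {F, Q}⁺ = {D, F, J, N, Q}; {F, P}⁺ = {D, F, J, N, P} — none reach the full schema.

{B, F, P}; {F, K, P}; {F, P, Q}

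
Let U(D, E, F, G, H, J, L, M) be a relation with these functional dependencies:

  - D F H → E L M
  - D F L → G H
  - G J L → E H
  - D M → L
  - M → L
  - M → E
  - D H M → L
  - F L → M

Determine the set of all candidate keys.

Attributes D, F, J never appear on any right-hand side, so every candidate key must contain {D, F, J}.
{D, F, J}⁺ = {D, F, J}, which is not all of the schema, so we must add further attributes.
{D, F, H, J}⁺: DFH→ELM adds E, L, M; DFL→GH adds G → {D, E, F, G, H, J, L, M}. Minimal: {F, H, J}⁺ = {F, H, J}; {D, H, J}⁺ = {D, H, J}; {D, F, J}⁺ = {D, F, J}; … — none reach the full schema.
{D, F, J, L}⁺: DFL→GH adds G, H; GJL→EH adds E; FL→M adds M → {D, E, F, G, H, J, L, M}. Minimal: {F, J, L}⁺ = {E, F, J, L, M}; {D, J, L}⁺ = {D, J, L}; {D, F, L}⁺ = {D, E, F, G, H, L, M}; … — none reach the full schema.
{D, F, J, M}⁺: DM→L adds L; M→E adds E; DFL→GH adds G, H → {D, E, F, G, H, J, L, M}. Minimal: {F, J, M}⁺ = {E, F, J, L, M}; {D, J, M}⁺ = {D, E, J, L, M}; {D, F, M}⁺ = {D, E, F, G, H, L, M}; … — none reach the full schema.

{D, F, H, J}, {D, F, J, L}, {D, F, J, M}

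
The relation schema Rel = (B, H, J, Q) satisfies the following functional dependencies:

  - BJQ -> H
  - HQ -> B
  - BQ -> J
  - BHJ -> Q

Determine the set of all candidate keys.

{B, Q}; {H, Q}; {B, H, J}

{B, Q}⁺: BQ→J adds J; BJQ→H adds H → {B, H, J, Q}. Minimal: {Q}⁺ = {Q}; {B}⁺ = {B} — none reach the full schema.
{H, Q}⁺: HQ→B adds B; BQ→J adds J → {B, H, J, Q}. Minimal: {Q}⁺ = {Q}; {H}⁺ = {H} — none reach the full schema.
{B, H, J}⁺: BHJ→Q adds Q → {B, H, J, Q}. Minimal: {H, J}⁺ = {H, J}; {B, J}⁺ = {B, J}; {B, H}⁺ = {B, H} — none reach the full schema.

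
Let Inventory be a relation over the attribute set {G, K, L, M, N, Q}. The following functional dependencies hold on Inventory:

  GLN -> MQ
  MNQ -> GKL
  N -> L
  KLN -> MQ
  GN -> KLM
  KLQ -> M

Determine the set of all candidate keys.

{G, N}; {K, N}; {M, N, Q}

Attribute N never appears on the right-hand side of any dependency, so N must belong to every candidate key.
{N}⁺ = {L, N}, which is not all of the schema, so we must add further attributes.
{G, N}⁺: N→L adds L; GN→KLM adds K, M; GLN→MQ adds Q → {G, K, L, M, N, Q}.
{K, N}⁺: N→L adds L; KLN→MQ adds M, Q; MNQ→GKL adds G → {G, K, L, M, N, Q}.
{M, N, Q}⁺: MNQ→GKL adds G, K, L → {G, K, L, M, N, Q}.
Any other superkey contains one of these as a subset, so there are no further candidate keys.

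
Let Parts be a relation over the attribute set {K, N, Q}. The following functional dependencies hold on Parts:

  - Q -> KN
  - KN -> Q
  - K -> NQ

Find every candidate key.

{K}⁺: K→NQ adds N, Q → {K, N, Q}.
{Q}⁺: Q→KN adds K, N → {K, N, Q}.

(K), (Q)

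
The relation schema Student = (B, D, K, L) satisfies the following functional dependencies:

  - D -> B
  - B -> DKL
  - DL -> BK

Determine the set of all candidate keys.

(B), (D)

{B}⁺: B→DKL adds D, K, L → {B, D, K, L}.
{D}⁺: D→B adds B; B→DKL adds K, L → {B, D, K, L}.
Any other superkey contains one of these as a subset, so there are no further candidate keys.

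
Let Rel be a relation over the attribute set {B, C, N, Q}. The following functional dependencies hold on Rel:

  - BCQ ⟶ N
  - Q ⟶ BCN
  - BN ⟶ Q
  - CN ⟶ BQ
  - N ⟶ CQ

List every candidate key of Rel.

(N), (Q)

{N}⁺: N→CQ adds C, Q; Q→BCN adds B → {B, C, N, Q}.
{Q}⁺: Q→BCN adds B, C, N → {B, C, N, Q}.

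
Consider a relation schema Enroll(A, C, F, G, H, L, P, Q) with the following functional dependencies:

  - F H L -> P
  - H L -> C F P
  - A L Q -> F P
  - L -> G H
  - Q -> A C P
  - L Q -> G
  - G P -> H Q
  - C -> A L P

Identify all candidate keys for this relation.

{C}; {L}; {Q}; {G, P}

{C}⁺: C→ALP adds A, L, P; L→GH adds G, H; GP→HQ adds Q; HL→CFP adds F → {A, C, F, G, H, L, P, Q}.
{L}⁺: L→GH adds G, H; HL→CFP adds C, F, P; GP→HQ adds Q; C→ALP adds A → {A, C, F, G, H, L, P, Q}.
{Q}⁺: Q→ACP adds A, C, P; C→ALP adds L; ALQ→FP adds F; L→GH adds G, H → {A, C, F, G, H, L, P, Q}.
{G, P}⁺: GP→HQ adds H, Q; Q→ACP adds A, C; C→ALP adds L; HL→CFP adds F → {A, C, F, G, H, L, P, Q}.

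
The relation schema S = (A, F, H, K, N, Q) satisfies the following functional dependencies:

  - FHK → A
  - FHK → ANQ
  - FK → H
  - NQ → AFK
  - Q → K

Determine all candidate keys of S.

{F, K}⁺: FK→H adds H; FHK→A adds A; FHK→ANQ adds N, Q → {A, F, H, K, N, Q}. Minimal: {K}⁺ = {K}; {F}⁺ = {F} — none reach the full schema.
{F, Q}⁺: Q→K adds K; FK→H adds H; FHK→A adds A; FHK→ANQ adds N → {A, F, H, K, N, Q}. Minimal: {Q}⁺ = {K, Q}; {F}⁺ = {F} — none reach the full schema.
{N, Q}⁺: NQ→AFK adds A, F, K; FK→H adds H → {A, F, H, K, N, Q}. Minimal: {Q}⁺ = {K, Q}; {N}⁺ = {N} — none reach the full schema.
Any other superkey contains one of these as a subset, so there are no further candidate keys.

FK; FQ; NQ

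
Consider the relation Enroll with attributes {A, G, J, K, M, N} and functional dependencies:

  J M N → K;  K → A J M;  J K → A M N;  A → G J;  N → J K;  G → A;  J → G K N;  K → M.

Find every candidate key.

A, G, J, K, N

{A}⁺: A→GJ adds G, J; J→GKN adds K, N; K→M adds M → {A, G, J, K, M, N}.
{G}⁺: G→A adds A; A→GJ adds J; J→GKN adds K, N; K→M adds M → {A, G, J, K, M, N}.
{J}⁺: J→GKN adds G, K, N; K→M adds M; K→AJM adds A → {A, G, J, K, M, N}.
{K}⁺: K→AJM adds A, J, M; JK→AMN adds N; A→GJ adds G → {A, G, J, K, M, N}.
{N}⁺: N→JK adds J, K; J→GKN adds G; K→M adds M; K→AJM adds A → {A, G, J, K, M, N}.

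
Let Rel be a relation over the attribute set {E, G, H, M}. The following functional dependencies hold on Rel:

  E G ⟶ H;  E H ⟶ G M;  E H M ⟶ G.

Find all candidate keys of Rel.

{E, G}⁺: EG→H adds H; EH→GM adds M → {E, G, H, M}.
{E, H}⁺: EH→GM adds G, M → {E, G, H, M}.

{E, G}; {E, H}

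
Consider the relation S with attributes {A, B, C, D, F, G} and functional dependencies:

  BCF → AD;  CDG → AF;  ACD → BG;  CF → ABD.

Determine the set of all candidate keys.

Attribute C never appears on the right-hand side of any dependency, so C must belong to every candidate key.
{C}⁺ = {C}, which is not all of the schema, so we must add further attributes.
{C, F}⁺: CF→ABD adds A, B, D; ACD→BG adds G → {A, B, C, D, F, G}. Minimal: {F}⁺ = {F}; {C}⁺ = {C} — none reach the full schema.
{A, C, D}⁺: ACD→BG adds B, G; CDG→AF adds F → {A, B, C, D, F, G}. Minimal: {C, D}⁺ = {C, D}; {A, D}⁺ = {A, D}; {A, C}⁺ = {A, C} — none reach the full schema.
{C, D, G}⁺: CDG→AF adds A, F; ACD→BG adds B → {A, B, C, D, F, G}. Minimal: {D, G}⁺ = {D, G}; {C, G}⁺ = {C, G}; {C, D}⁺ = {C, D} — none reach the full schema.

CF, ACD, CDG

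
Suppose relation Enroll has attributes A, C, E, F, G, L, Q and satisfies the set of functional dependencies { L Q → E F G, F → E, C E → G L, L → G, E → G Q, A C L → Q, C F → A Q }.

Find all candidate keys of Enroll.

{C, E}, {C, F}, {A, C, L}, {C, L, Q}

Attribute C never appears on the right-hand side of any dependency, so C must belong to every candidate key.
{C}⁺ = {C}, which is not all of the schema, so we must add further attributes.
{C, E}⁺: CE→GL adds G, L; E→GQ adds Q; LQ→EFG adds F; CF→AQ adds A → {A, C, E, F, G, L, Q}.
{C, F}⁺: F→E adds E; CE→GL adds G, L; E→GQ adds Q; CF→AQ adds A → {A, C, E, F, G, L, Q}.
{A, C, L}⁺: L→G adds G; ACL→Q adds Q; LQ→EFG adds E, F → {A, C, E, F, G, L, Q}.
{C, L, Q}⁺: LQ→EFG adds E, F, G; CF→AQ adds A → {A, C, E, F, G, L, Q}.
Any other superkey contains one of these as a subset, so there are no further candidate keys.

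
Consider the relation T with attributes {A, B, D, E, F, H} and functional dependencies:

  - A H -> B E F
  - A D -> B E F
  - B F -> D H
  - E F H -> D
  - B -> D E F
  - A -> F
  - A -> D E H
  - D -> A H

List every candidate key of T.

{A}⁺: A→F adds F; A→DEH adds D, E, H; AH→BEF adds B → {A, B, D, E, F, H}.
{B}⁺: B→DEF adds D, E, F; D→AH adds A, H → {A, B, D, E, F, H}.
{D}⁺: D→AH adds A, H; AH→BEF adds B, E, F → {A, B, D, E, F, H}.
{E, F, H}⁺: EFH→D adds D; D→AH adds A; AH→BEF adds B → {A, B, D, E, F, H}. Minimal: {F, H}⁺ = {F, H}; {E, H}⁺ = {E, H}; {E, F}⁺ = {E, F} — none reach the full schema.
Any other superkey contains one of these as a subset, so there are no further candidate keys.

{A}, {B}, {D}, {E, F, H}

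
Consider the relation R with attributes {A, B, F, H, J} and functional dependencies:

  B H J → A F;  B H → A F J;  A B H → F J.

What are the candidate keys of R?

Attributes B, H never appear on any right-hand side, so every candidate key must contain {B, H}.
{B, H}⁺ = {A, B, F, H, J}, which is all of the schema, so {B, H} is the only candidate key.

{B, H}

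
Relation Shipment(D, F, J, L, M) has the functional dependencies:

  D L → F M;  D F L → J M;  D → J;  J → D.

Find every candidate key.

Attribute L never appears on the right-hand side of any dependency, so L must belong to every candidate key.
{L}⁺ = {L}, which is not all of the schema, so we must add further attributes.
{D, L}⁺: DL→FM adds F, M; DFL→JM adds J → {D, F, J, L, M}. Minimal: {L}⁺ = {L}; {D}⁺ = {D, J} — none reach the full schema.
{J, L}⁺: J→D adds D; DL→FM adds F, M → {D, F, J, L, M}. Minimal: {L}⁺ = {L}; {J}⁺ = {D, J} — none reach the full schema.

DL; JL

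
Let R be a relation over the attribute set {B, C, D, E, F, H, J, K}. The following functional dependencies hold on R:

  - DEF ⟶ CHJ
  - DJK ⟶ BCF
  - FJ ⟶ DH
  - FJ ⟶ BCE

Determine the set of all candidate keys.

Attribute K never appears on the right-hand side of any dependency, so K must belong to every candidate key.
{K}⁺ = {K}, which is not all of the schema, so we must add further attributes.
{D, J, K}⁺: DJK→BCF adds B, C, F; FJ→DH adds H; FJ→BCE adds E → {B, C, D, E, F, H, J, K}. Minimal: {J, K}⁺ = {J, K}; {D, K}⁺ = {D, K}; {D, J}⁺ = {D, J} — none reach the full schema.
{F, J, K}⁺: FJ→DH adds D, H; FJ→BCE adds B, C, E → {B, C, D, E, F, H, J, K}. Minimal: {J, K}⁺ = {J, K}; {F, K}⁺ = {F, K}; {F, J}⁺ = {B, C, D, E, F, H, J} — none reach the full schema.
{D, E, F, K}⁺: DEF→CHJ adds C, H, J; DJK→BCF adds B → {B, C, D, E, F, H, J, K}. Minimal: {E, F, K}⁺ = {E, F, K}; {D, F, K}⁺ = {D, F, K}; {D, E, K}⁺ = {D, E, K}; … — none reach the full schema.
Any other superkey contains one of these as a subset, so there are no further candidate keys.

{D, J, K}; {F, J, K}; {D, E, F, K}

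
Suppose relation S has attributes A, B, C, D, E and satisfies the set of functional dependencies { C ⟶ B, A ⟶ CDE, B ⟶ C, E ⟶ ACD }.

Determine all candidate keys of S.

A, E

{A}⁺: A→CDE adds C, D, E; C→B adds B → {A, B, C, D, E}.
{E}⁺: E→ACD adds A, C, D; C→B adds B → {A, B, C, D, E}.
Any other superkey contains one of these as a subset, so there are no further candidate keys.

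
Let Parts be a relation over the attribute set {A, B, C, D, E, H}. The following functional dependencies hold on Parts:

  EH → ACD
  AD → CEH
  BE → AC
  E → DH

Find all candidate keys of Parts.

{B, E}, {A, B, D}

{B, E}⁺: BE→AC adds A, C; E→DH adds D, H → {A, B, C, D, E, H}. Minimal: {E}⁺ = {A, C, D, E, H}; {B}⁺ = {B} — none reach the full schema.
{A, B, D}⁺: AD→CEH adds C, E, H → {A, B, C, D, E, H}. Minimal: {B, D}⁺ = {B, D}; {A, D}⁺ = {A, C, D, E, H}; {A, B}⁺ = {A, B} — none reach the full schema.
Any other superkey contains one of these as a subset, so there are no further candidate keys.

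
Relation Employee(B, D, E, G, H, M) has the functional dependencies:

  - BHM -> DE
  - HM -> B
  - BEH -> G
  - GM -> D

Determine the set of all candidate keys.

Attributes H, M never appear on any right-hand side, so every candidate key must contain {H, M}.
{H, M}⁺ = {B, D, E, G, H, M}, which is all of the schema, so {H, M} is the only candidate key.

HM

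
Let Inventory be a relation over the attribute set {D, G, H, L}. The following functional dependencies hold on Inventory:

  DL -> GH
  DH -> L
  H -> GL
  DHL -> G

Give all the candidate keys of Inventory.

Attribute D never appears on the right-hand side of any dependency, so D must belong to every candidate key.
{D}⁺ = {D}, which is not all of the schema, so we must add further attributes.
{D, H}⁺: DH→L adds L; H→GL adds G → {D, G, H, L}. Minimal: {H}⁺ = {G, H, L}; {D}⁺ = {D} — none reach the full schema.
{D, L}⁺: DL→GH adds G, H → {D, G, H, L}. Minimal: {L}⁺ = {L}; {D}⁺ = {D} — none reach the full schema.

(D, H), (D, L)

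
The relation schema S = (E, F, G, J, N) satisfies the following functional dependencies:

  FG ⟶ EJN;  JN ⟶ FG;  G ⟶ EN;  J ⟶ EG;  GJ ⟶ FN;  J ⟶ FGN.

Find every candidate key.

{J}⁺: J→EG adds E, G; GJ→FN adds F, N → {E, F, G, J, N}.
{F, G}⁺: FG→EJN adds E, J, N → {E, F, G, J, N}.

{J}; {F, G}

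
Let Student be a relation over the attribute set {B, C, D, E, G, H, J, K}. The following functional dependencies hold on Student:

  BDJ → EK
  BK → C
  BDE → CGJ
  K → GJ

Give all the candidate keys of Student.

{B, D, E, H}; {B, D, H, J}; {B, D, H, K}

Attributes B, D, H never appear on any right-hand side, so every candidate key must contain {B, D, H}.
{B, D, H}⁺ = {B, D, H}, which is not all of the schema, so we must add further attributes.
{B, D, E, H}⁺: BDE→CGJ adds C, G, J; BDJ→EK adds K → {B, C, D, E, G, H, J, K}.
{B, D, H, J}⁺: BDJ→EK adds E, K; BK→C adds C; BDE→CGJ adds G → {B, C, D, E, G, H, J, K}.
{B, D, H, K}⁺: BK→C adds C; K→GJ adds G, J; BDJ→EK adds E → {B, C, D, E, G, H, J, K}.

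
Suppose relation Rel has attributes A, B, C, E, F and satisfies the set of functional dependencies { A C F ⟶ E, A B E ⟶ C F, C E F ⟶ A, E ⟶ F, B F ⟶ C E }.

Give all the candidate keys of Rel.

Attribute B never appears on the right-hand side of any dependency, so B must belong to every candidate key.
{B}⁺ = {B}, which is not all of the schema, so we must add further attributes.
{B, E}⁺: E→F adds F; BF→CE adds C; CEF→A adds A → {A, B, C, E, F}.
{B, F}⁺: BF→CE adds C, E; CEF→A adds A → {A, B, C, E, F}.

BE; BF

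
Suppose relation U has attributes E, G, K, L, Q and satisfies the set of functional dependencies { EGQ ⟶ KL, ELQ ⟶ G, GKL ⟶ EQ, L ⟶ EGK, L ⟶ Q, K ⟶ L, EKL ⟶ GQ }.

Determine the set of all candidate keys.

{K}⁺: K→L adds L; L→EGK adds E, G; L→Q adds Q → {E, G, K, L, Q}.
{L}⁺: L→EGK adds E, G, K; L→Q adds Q → {E, G, K, L, Q}.
{E, G, Q}⁺: EGQ→KL adds K, L → {E, G, K, L, Q}. Minimal: {G, Q}⁺ = {G, Q}; {E, Q}⁺ = {E, Q}; {E, G}⁺ = {E, G} — none reach the full schema.
Any other superkey contains one of these as a subset, so there are no further candidate keys.

K, L, EGQ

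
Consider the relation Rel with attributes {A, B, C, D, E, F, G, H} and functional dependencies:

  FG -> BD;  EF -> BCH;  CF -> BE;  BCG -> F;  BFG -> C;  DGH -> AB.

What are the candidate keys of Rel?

Attribute G never appears on the right-hand side of any dependency, so G must belong to every candidate key.
{G}⁺ = {G}, which is not all of the schema, so we must add further attributes.
{F, G}⁺: FG→BD adds B, D; BFG→C adds C; CF→BE adds E; EF→BCH adds H; DGH→AB adds A → {A, B, C, D, E, F, G, H}.
{B, C, G}⁺: BCG→F adds F; FG→BD adds D; CF→BE adds E; EF→BCH adds H; DGH→AB adds A → {A, B, C, D, E, F, G, H}.
{C, D, G, H}⁺: DGH→AB adds A, B; BCG→F adds F; CF→BE adds E → {A, B, C, D, E, F, G, H}.

(F, G), (B, C, G), (C, D, G, H)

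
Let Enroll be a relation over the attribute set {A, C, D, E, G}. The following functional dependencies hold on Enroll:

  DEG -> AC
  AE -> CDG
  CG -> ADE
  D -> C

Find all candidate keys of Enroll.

{A, E}⁺: AE→CDG adds C, D, G → {A, C, D, E, G}.
{C, G}⁺: CG→ADE adds A, D, E → {A, C, D, E, G}.
{D, G}⁺: D→C adds C; CG→ADE adds A, E → {A, C, D, E, G}.

{A, E}; {C, G}; {D, G}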